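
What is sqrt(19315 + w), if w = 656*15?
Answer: 7*sqrt(595) ≈ 170.75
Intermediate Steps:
w = 9840
sqrt(19315 + w) = sqrt(19315 + 9840) = sqrt(29155) = 7*sqrt(595)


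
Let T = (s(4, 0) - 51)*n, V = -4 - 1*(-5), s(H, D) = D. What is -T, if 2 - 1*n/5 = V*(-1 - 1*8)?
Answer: 2805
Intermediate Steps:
V = 1 (V = -4 + 5 = 1)
n = 55 (n = 10 - 5*(-1 - 1*8) = 10 - 5*(-1 - 8) = 10 - 5*(-9) = 10 + 45 = 55)
T = -2805 (T = (0 - 51)*55 = -51*55 = -2805)
-T = -1*(-2805) = 2805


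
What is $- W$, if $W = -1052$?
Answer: $1052$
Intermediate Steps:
$- W = \left(-1\right) \left(-1052\right) = 1052$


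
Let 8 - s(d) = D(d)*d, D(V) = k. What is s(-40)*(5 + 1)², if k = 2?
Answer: 3168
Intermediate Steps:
D(V) = 2
s(d) = 8 - 2*d
s(-40)*(5 + 1)² = (8 - 2*(-40))*(5 + 1)² = (8 + 80)*6² = 88*36 = 3168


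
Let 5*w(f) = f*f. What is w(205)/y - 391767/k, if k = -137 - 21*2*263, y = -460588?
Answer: 180349185881/5150755604 ≈ 35.014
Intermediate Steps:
w(f) = f**2/5 (w(f) = (f*f)/5 = f**2/5)
k = -11183 (k = -137 - 42*263 = -137 - 11046 = -11183)
w(205)/y - 391767/k = ((1/5)*205**2)/(-460588) - 391767/(-11183) = ((1/5)*42025)*(-1/460588) - 391767*(-1/11183) = 8405*(-1/460588) + 391767/11183 = -8405/460588 + 391767/11183 = 180349185881/5150755604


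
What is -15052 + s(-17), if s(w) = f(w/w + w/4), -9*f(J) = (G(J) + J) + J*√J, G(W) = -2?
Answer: -180617/12 + 13*I*√13/72 ≈ -15051.0 + 0.651*I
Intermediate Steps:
f(J) = 2/9 - J/9 - J^(3/2)/9 (f(J) = -((-2 + J) + J*√J)/9 = -((-2 + J) + J^(3/2))/9 = -(-2 + J + J^(3/2))/9 = 2/9 - J/9 - J^(3/2)/9)
s(w) = ⅑ - (1 + w/4)^(3/2)/9 - w/36 (s(w) = 2/9 - (w/w + w/4)/9 - (w/w + w/4)^(3/2)/9 = 2/9 - (1 + w*(¼))/9 - (1 + w*(¼))^(3/2)/9 = 2/9 - (1 + w/4)/9 - (1 + w/4)^(3/2)/9 = 2/9 + (-⅑ - w/36) - (1 + w/4)^(3/2)/9 = ⅑ - (1 + w/4)^(3/2)/9 - w/36)
-15052 + s(-17) = -15052 + (⅑ - 1/36*(-17) - (4 - 17)^(3/2)/72) = -15052 + (⅑ + 17/36 - (-13)*I*√13/72) = -15052 + (⅑ + 17/36 + 13*I*√13/72) = -15052 + (7/12 + 13*I*√13/72) = -180617/12 + 13*I*√13/72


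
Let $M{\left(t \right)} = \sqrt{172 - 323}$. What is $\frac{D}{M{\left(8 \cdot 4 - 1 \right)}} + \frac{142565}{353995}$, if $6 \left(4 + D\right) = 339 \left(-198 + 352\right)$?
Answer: $\frac{28513}{70799} - \frac{8697 i \sqrt{151}}{151} \approx 0.40273 - 707.75 i$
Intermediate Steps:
$M{\left(t \right)} = i \sqrt{151}$ ($M{\left(t \right)} = \sqrt{-151} = i \sqrt{151}$)
$D = 8697$ ($D = -4 + \frac{339 \left(-198 + 352\right)}{6} = -4 + \frac{339 \cdot 154}{6} = -4 + \frac{1}{6} \cdot 52206 = -4 + 8701 = 8697$)
$\frac{D}{M{\left(8 \cdot 4 - 1 \right)}} + \frac{142565}{353995} = \frac{8697}{i \sqrt{151}} + \frac{142565}{353995} = 8697 \left(- \frac{i \sqrt{151}}{151}\right) + 142565 \cdot \frac{1}{353995} = - \frac{8697 i \sqrt{151}}{151} + \frac{28513}{70799} = \frac{28513}{70799} - \frac{8697 i \sqrt{151}}{151}$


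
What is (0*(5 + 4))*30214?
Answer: 0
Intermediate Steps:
(0*(5 + 4))*30214 = (0*9)*30214 = 0*30214 = 0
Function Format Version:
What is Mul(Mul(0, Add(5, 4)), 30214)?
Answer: 0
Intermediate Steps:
Mul(Mul(0, Add(5, 4)), 30214) = Mul(Mul(0, 9), 30214) = Mul(0, 30214) = 0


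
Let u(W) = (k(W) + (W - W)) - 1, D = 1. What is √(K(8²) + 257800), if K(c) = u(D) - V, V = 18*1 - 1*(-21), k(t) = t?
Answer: √257761 ≈ 507.70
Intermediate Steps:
u(W) = -1 + W (u(W) = (W + (W - W)) - 1 = (W + 0) - 1 = W - 1 = -1 + W)
V = 39 (V = 18 + 21 = 39)
K(c) = -39 (K(c) = (-1 + 1) - 1*39 = 0 - 39 = -39)
√(K(8²) + 257800) = √(-39 + 257800) = √257761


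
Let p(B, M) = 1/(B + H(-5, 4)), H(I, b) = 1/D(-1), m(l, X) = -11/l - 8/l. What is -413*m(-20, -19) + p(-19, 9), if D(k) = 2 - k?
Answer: -109873/280 ≈ -392.40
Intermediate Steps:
m(l, X) = -19/l
H(I, b) = 1/3 (H(I, b) = 1/(2 - 1*(-1)) = 1/(2 + 1) = 1/3)
p(B, M) = 1/(1/3 + B) (p(B, M) = 1/(B + 1/3) = 1/(1/3 + B))
-413*m(-20, -19) + p(-19, 9) = -(-7847)/(-20) + 3/(1 + 3*(-19)) = -(-7847)*(-1)/20 + 3/(1 - 57) = -413*19/20 + 3/(-56) = -7847/20 + 3*(-1/56) = -7847/20 - 3/56 = -109873/280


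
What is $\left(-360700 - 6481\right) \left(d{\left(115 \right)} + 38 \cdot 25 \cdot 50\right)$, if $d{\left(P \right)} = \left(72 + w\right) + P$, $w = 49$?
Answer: $-17527752216$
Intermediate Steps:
$d{\left(P \right)} = 121 + P$ ($d{\left(P \right)} = \left(72 + 49\right) + P = 121 + P$)
$\left(-360700 - 6481\right) \left(d{\left(115 \right)} + 38 \cdot 25 \cdot 50\right) = \left(-360700 - 6481\right) \left(\left(121 + 115\right) + 38 \cdot 25 \cdot 50\right) = \left(-360700 - 6481\right) \left(236 + 950 \cdot 50\right) = - 367181 \left(236 + 47500\right) = \left(-367181\right) 47736 = -17527752216$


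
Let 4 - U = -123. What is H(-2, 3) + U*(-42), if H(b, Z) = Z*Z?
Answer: -5325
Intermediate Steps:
H(b, Z) = Z²
U = 127 (U = 4 - 1*(-123) = 4 + 123 = 127)
H(-2, 3) + U*(-42) = 3² + 127*(-42) = 9 - 5334 = -5325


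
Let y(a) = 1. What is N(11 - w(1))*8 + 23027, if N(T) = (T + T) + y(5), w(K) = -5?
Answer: 23291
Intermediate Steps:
N(T) = 1 + 2*T (N(T) = (T + T) + 1 = 2*T + 1 = 1 + 2*T)
N(11 - w(1))*8 + 23027 = (1 + 2*(11 - 1*(-5)))*8 + 23027 = (1 + 2*(11 + 5))*8 + 23027 = (1 + 2*16)*8 + 23027 = (1 + 32)*8 + 23027 = 33*8 + 23027 = 264 + 23027 = 23291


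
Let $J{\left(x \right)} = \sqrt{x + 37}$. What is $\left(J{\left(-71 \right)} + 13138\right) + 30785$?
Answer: $43923 + i \sqrt{34} \approx 43923.0 + 5.831 i$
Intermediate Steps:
$J{\left(x \right)} = \sqrt{37 + x}$
$\left(J{\left(-71 \right)} + 13138\right) + 30785 = \left(\sqrt{37 - 71} + 13138\right) + 30785 = \left(\sqrt{-34} + 13138\right) + 30785 = \left(i \sqrt{34} + 13138\right) + 30785 = \left(13138 + i \sqrt{34}\right) + 30785 = 43923 + i \sqrt{34}$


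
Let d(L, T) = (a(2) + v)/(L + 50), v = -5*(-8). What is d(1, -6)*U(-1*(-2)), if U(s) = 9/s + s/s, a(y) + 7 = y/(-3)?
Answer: 1067/306 ≈ 3.4869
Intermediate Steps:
v = 40
a(y) = -7 - y/3 (a(y) = -7 + y/(-3) = -7 + y*(-1/3) = -7 - y/3)
U(s) = 1 + 9/s (U(s) = 9/s + 1 = 1 + 9/s)
d(L, T) = 97/(3*(50 + L)) (d(L, T) = ((-7 - 1/3*2) + 40)/(L + 50) = ((-7 - 2/3) + 40)/(50 + L) = (-23/3 + 40)/(50 + L) = 97/(3*(50 + L)))
d(1, -6)*U(-1*(-2)) = (97/(3*(50 + 1)))*((9 - 1*(-2))/((-1*(-2)))) = ((97/3)/51)*((9 + 2)/2) = ((97/3)*(1/51))*((1/2)*11) = (97/153)*(11/2) = 1067/306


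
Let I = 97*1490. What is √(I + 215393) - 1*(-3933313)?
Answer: 3933313 + √359923 ≈ 3.9339e+6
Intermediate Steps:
I = 144530
√(I + 215393) - 1*(-3933313) = √(144530 + 215393) - 1*(-3933313) = √359923 + 3933313 = 3933313 + √359923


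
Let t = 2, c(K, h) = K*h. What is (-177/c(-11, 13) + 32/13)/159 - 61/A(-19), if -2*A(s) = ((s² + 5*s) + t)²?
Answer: 20384405/816531144 ≈ 0.024965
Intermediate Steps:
A(s) = -(2 + s² + 5*s)²/2 (A(s) = -((s² + 5*s) + 2)²/2 = -(2 + s² + 5*s)²/2)
(-177/c(-11, 13) + 32/13)/159 - 61/A(-19) = (-177/((-11*13)) + 32/13)/159 - 61*(-2/(2 + (-19)² + 5*(-19))²) = (-177/(-143) + 32*(1/13))*(1/159) - 61*(-2/(2 + 361 - 95)²) = (-177*(-1/143) + 32/13)*(1/159) - 61/((-½*268²)) = (177/143 + 32/13)*(1/159) - 61/((-½*71824)) = (529/143)*(1/159) - 61/(-35912) = 529/22737 - 61*(-1/35912) = 529/22737 + 61/35912 = 20384405/816531144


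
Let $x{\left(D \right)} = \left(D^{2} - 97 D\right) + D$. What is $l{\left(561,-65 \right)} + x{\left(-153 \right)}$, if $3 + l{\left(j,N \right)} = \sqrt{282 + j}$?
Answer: $38094 + \sqrt{843} \approx 38123.0$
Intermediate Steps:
$l{\left(j,N \right)} = -3 + \sqrt{282 + j}$
$x{\left(D \right)} = D^{2} - 96 D$
$l{\left(561,-65 \right)} + x{\left(-153 \right)} = \left(-3 + \sqrt{282 + 561}\right) - 153 \left(-96 - 153\right) = \left(-3 + \sqrt{843}\right) - -38097 = \left(-3 + \sqrt{843}\right) + 38097 = 38094 + \sqrt{843}$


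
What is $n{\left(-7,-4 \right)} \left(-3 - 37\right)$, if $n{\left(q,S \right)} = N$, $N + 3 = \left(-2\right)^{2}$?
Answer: $-40$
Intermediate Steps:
$N = 1$ ($N = -3 + \left(-2\right)^{2} = -3 + 4 = 1$)
$n{\left(q,S \right)} = 1$
$n{\left(-7,-4 \right)} \left(-3 - 37\right) = 1 \left(-3 - 37\right) = 1 \left(-40\right) = -40$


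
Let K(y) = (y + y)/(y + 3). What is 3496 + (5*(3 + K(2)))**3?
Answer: 10355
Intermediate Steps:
K(y) = 2*y/(3 + y) (K(y) = (2*y)/(3 + y) = 2*y/(3 + y))
3496 + (5*(3 + K(2)))**3 = 3496 + (5*(3 + 2*2/(3 + 2)))**3 = 3496 + (5*(3 + 2*2/5))**3 = 3496 + (5*(3 + 2*2*(1/5)))**3 = 3496 + (5*(3 + 4/5))**3 = 3496 + (5*(19/5))**3 = 3496 + 19**3 = 3496 + 6859 = 10355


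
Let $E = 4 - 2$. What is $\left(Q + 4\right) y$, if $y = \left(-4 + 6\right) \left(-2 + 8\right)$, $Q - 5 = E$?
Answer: $132$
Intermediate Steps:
$E = 2$ ($E = 4 - 2 = 2$)
$Q = 7$ ($Q = 5 + 2 = 7$)
$y = 12$ ($y = 2 \cdot 6 = 12$)
$\left(Q + 4\right) y = \left(7 + 4\right) 12 = 11 \cdot 12 = 132$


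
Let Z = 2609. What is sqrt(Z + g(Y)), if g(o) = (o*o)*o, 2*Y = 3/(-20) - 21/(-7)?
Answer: sqrt(1671611930)/800 ≈ 51.107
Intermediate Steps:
Y = 57/40 (Y = (3/(-20) - 21/(-7))/2 = (3*(-1/20) - 21*(-1/7))/2 = (-3/20 + 3)/2 = (1/2)*(57/20) = 57/40 ≈ 1.4250)
g(o) = o**3 (g(o) = o**2*o = o**3)
sqrt(Z + g(Y)) = sqrt(2609 + (57/40)**3) = sqrt(2609 + 185193/64000) = sqrt(167161193/64000) = sqrt(1671611930)/800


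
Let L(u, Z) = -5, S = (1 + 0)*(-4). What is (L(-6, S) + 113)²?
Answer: 11664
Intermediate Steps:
S = -4 (S = 1*(-4) = -4)
(L(-6, S) + 113)² = (-5 + 113)² = 108² = 11664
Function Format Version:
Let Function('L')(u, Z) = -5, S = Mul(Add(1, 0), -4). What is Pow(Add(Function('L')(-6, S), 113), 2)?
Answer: 11664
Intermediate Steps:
S = -4 (S = Mul(1, -4) = -4)
Pow(Add(Function('L')(-6, S), 113), 2) = Pow(Add(-5, 113), 2) = Pow(108, 2) = 11664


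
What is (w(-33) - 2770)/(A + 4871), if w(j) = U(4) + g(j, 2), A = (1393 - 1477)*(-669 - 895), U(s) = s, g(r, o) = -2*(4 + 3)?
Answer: -2780/136247 ≈ -0.020404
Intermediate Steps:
g(r, o) = -14 (g(r, o) = -2*7 = -14)
A = 131376 (A = -84*(-1564) = 131376)
w(j) = -10 (w(j) = 4 - 14 = -10)
(w(-33) - 2770)/(A + 4871) = (-10 - 2770)/(131376 + 4871) = -2780/136247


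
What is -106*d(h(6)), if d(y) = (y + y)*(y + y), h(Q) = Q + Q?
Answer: -61056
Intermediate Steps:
h(Q) = 2*Q
d(y) = 4*y² (d(y) = (2*y)*(2*y) = 4*y²)
-106*d(h(6)) = -424*(2*6)² = -424*12² = -424*144 = -106*576 = -61056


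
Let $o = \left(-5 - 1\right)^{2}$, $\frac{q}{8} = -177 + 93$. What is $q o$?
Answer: $-24192$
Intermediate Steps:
$q = -672$ ($q = 8 \left(-177 + 93\right) = 8 \left(-84\right) = -672$)
$o = 36$ ($o = \left(-6\right)^{2} = 36$)
$q o = \left(-672\right) 36 = -24192$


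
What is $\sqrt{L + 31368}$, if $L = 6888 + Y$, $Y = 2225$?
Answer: $\sqrt{40481} \approx 201.2$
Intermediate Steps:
$L = 9113$ ($L = 6888 + 2225 = 9113$)
$\sqrt{L + 31368} = \sqrt{9113 + 31368} = \sqrt{40481}$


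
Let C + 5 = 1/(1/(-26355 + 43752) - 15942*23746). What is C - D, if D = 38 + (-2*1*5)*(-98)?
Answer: -6737259320323131/6585786236858 ≈ -1023.0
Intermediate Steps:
C = -32928931201687/6585786236858 (C = -5 + 1/(1/(-26355 + 43752) - 15942*23746) = -5 + (1/23746)/(1/17397 - 15942) = -5 + (1/23746)/(-277342973/17397) = -5 - 17397/277342973*1/23746 = -5 - 17397/6585786236858 = -32928931201687/6585786236858 ≈ -5.0000)
D = 1018 (D = 38 - 2*5*(-98) = 38 - 10*(-98) = 38 + 980 = 1018)
C - D = -32928931201687/6585786236858 - 1*1018 = -32928931201687/6585786236858 - 1018 = -6737259320323131/6585786236858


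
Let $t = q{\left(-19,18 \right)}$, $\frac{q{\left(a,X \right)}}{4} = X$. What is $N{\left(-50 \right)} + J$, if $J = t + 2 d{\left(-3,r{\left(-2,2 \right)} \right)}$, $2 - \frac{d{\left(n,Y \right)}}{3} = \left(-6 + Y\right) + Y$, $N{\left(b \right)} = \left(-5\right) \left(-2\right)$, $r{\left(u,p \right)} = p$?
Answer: $106$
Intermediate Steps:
$q{\left(a,X \right)} = 4 X$
$N{\left(b \right)} = 10$
$t = 72$ ($t = 4 \cdot 18 = 72$)
$d{\left(n,Y \right)} = 24 - 6 Y$ ($d{\left(n,Y \right)} = 6 - 3 \left(\left(-6 + Y\right) + Y\right) = 6 - 3 \left(-6 + 2 Y\right) = 6 - \left(-18 + 6 Y\right) = 24 - 6 Y$)
$J = 96$ ($J = 72 + 2 \left(24 - 12\right) = 72 + 2 \cdot 12 = 72 + 24 = 96$)
$N{\left(-50 \right)} + J = 10 + 96 = 106$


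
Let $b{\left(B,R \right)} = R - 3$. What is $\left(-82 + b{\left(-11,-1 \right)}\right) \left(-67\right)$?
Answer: $5762$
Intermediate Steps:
$b{\left(B,R \right)} = -3 + R$
$\left(-82 + b{\left(-11,-1 \right)}\right) \left(-67\right) = \left(-82 - 4\right) \left(-67\right) = \left(-86\right) \left(-67\right) = 5762$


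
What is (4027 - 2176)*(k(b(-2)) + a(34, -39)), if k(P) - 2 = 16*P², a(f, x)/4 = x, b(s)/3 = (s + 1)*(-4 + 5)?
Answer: -18510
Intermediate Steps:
b(s) = 3 + 3*s (b(s) = 3*((s + 1)*(-4 + 5)) = 3*((1 + s)*1) = 3*(1 + s) = 3 + 3*s)
a(f, x) = 4*x
k(P) = 2 + 16*P²
(4027 - 2176)*(k(b(-2)) + a(34, -39)) = (4027 - 2176)*((2 + 16*(3 + 3*(-2))²) + 4*(-39)) = 1851*((2 + 16*(3 - 6)²) - 156) = 1851*((2 + 16*(-3)²) - 156) = 1851*((2 + 16*9) - 156) = 1851*((2 + 144) - 156) = 1851*(146 - 156) = 1851*(-10) = -18510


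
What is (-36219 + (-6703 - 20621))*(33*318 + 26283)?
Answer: -2336920911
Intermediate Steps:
(-36219 + (-6703 - 20621))*(33*318 + 26283) = (-36219 - 27324)*(10494 + 26283) = -63543*36777 = -2336920911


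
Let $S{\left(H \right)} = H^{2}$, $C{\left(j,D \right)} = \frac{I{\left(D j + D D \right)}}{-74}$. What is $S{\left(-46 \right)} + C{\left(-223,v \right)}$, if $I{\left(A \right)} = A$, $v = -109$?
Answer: $\frac{60198}{37} \approx 1627.0$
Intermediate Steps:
$C{\left(j,D \right)} = - \frac{D^{2}}{74} - \frac{D j}{74}$ ($C{\left(j,D \right)} = \frac{D j + D D}{-74} = \left(D j + D^{2}\right) \left(- \frac{1}{74}\right) = \left(D^{2} + D j\right) \left(- \frac{1}{74}\right) = - \frac{D^{2}}{74} - \frac{D j}{74}$)
$S{\left(-46 \right)} + C{\left(-223,v \right)} = \left(-46\right)^{2} - - \frac{109 \left(-109 - 223\right)}{74} = 2116 - \left(- \frac{109}{74}\right) \left(-332\right) = 2116 - \frac{18094}{37} = \frac{60198}{37}$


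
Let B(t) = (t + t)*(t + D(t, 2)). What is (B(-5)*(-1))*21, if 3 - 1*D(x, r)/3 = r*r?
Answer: -1680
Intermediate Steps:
D(x, r) = 9 - 3*r² (D(x, r) = 9 - 3*r*r = 9 - 3*r²)
B(t) = 2*t*(-3 + t) (B(t) = (t + t)*(t + (9 - 3*2²)) = (2*t)*(t + (9 - 3*4)) = (2*t)*(t + (9 - 12)) = (2*t)*(t - 3) = (2*t)*(-3 + t) = 2*t*(-3 + t))
(B(-5)*(-1))*21 = ((2*(-5)*(-3 - 5))*(-1))*21 = ((2*(-5)*(-8))*(-1))*21 = (80*(-1))*21 = -80*21 = -1680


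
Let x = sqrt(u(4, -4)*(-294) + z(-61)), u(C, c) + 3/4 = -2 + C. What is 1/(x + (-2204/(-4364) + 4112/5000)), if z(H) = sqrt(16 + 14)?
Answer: 1/(905149/681875 + sqrt(-735/2 + sqrt(30))) ≈ 0.003649 - 0.052303*I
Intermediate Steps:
u(C, c) = -11/4 + C (u(C, c) = -3/4 + (-2 + C) = -11/4 + C)
z(H) = sqrt(30)
x = sqrt(-735/2 + sqrt(30)) (x = sqrt((-11/4 + 4)*(-294) + sqrt(30)) = sqrt((5/4)*(-294) + sqrt(30)) = sqrt(-735/2 + sqrt(30)) ≈ 19.027*I)
1/(x + (-2204/(-4364) + 4112/5000)) = 1/(sqrt(-1470 + 4*sqrt(30))/2 + (-2204/(-4364) + 4112/5000)) = 1/(sqrt(-1470 + 4*sqrt(30))/2 + (-2204*(-1/4364) + 4112*(1/5000))) = 1/(sqrt(-1470 + 4*sqrt(30))/2 + (551/1091 + 514/625)) = 1/(sqrt(-1470 + 4*sqrt(30))/2 + 905149/681875) = 1/(905149/681875 + sqrt(-1470 + 4*sqrt(30))/2)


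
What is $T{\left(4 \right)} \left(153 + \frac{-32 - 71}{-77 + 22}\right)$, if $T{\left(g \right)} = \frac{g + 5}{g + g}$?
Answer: $\frac{38331}{220} \approx 174.23$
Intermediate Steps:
$T{\left(g \right)} = \frac{5 + g}{2 g}$
$T{\left(4 \right)} \left(153 + \frac{-32 - 71}{-77 + 22}\right) = \frac{5 + 4}{2 \cdot 4} \left(153 + \frac{-32 - 71}{-77 + 22}\right) = \frac{1}{2} \cdot \frac{1}{4} \cdot 9 \left(153 - \frac{103}{-55}\right) = \frac{9 \left(153 - - \frac{103}{55}\right)}{8} = \frac{9 \left(153 + \frac{103}{55}\right)}{8} = \frac{9}{8} \cdot \frac{8518}{55} = \frac{38331}{220}$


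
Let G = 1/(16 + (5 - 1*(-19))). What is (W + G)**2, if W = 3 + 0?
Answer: 14641/1600 ≈ 9.1506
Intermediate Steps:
G = 1/40 (G = 1/(16 + (5 + 19)) = 1/(16 + 24) = 1/40 ≈ 0.025000)
W = 3
(W + G)**2 = (3 + 1/40)**2 = (121/40)**2 = 14641/1600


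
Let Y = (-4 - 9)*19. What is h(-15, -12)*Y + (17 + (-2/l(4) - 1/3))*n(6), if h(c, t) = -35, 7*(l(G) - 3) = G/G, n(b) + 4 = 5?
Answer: 285814/33 ≈ 8661.0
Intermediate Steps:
n(b) = 1 (n(b) = -4 + 5 = 1)
l(G) = 22/7 (l(G) = 3 + (G/G)/7 = 3 + (⅐)*1 = 3 + ⅐ = 22/7)
Y = -247 (Y = -13*19 = -247)
h(-15, -12)*Y + (17 + (-2/l(4) - 1/3))*n(6) = -35*(-247) + (17 + (-2/22/7 - 1/3))*1 = 8645 + (17 + (-2*7/22 - 1*⅓))*1 = 8645 + (17 + (-7/11 - ⅓))*1 = 8645 + (17 - 32/33)*1 = 8645 + (529/33)*1 = 8645 + 529/33 = 285814/33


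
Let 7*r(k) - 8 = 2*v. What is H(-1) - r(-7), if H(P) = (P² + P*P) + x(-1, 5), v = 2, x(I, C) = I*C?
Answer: -33/7 ≈ -4.7143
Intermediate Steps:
x(I, C) = C*I
H(P) = -5 + 2*P² (H(P) = (P² + P*P) + 5*(-1) = (P² + P²) - 5 = 2*P² - 5 = -5 + 2*P²)
r(k) = 12/7 (r(k) = 8/7 + (2*2)/7 = 8/7 + (⅐)*4 = 8/7 + 4/7 = 12/7)
H(-1) - r(-7) = (-5 + 2*(-1)²) - 1*12/7 = (-5 + 2*1) - 12/7 = (-5 + 2) - 12/7 = -3 - 12/7 = -33/7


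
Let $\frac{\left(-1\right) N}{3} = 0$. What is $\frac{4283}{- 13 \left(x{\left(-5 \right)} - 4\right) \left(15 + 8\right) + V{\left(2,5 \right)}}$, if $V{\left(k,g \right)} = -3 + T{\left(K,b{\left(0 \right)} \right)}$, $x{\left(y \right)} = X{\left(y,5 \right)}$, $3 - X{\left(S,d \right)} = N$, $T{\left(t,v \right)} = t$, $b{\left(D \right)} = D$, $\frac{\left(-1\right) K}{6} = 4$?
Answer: $\frac{4283}{272} \approx 15.746$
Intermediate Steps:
$K = -24$ ($K = \left(-6\right) 4 = -24$)
$N = 0$ ($N = \left(-3\right) 0 = 0$)
$X{\left(S,d \right)} = 3$ ($X{\left(S,d \right)} = 3 - 0 = 3 + 0 = 3$)
$x{\left(y \right)} = 3$
$V{\left(k,g \right)} = -27$ ($V{\left(k,g \right)} = -3 - 24 = -27$)
$\frac{4283}{- 13 \left(x{\left(-5 \right)} - 4\right) \left(15 + 8\right) + V{\left(2,5 \right)}} = \frac{4283}{- 13 \left(3 - 4\right) \left(15 + 8\right) - 27} = \frac{4283}{- 13 \left(\left(-1\right) 23\right) - 27} = \frac{4283}{\left(-13\right) \left(-23\right) - 27} = \frac{4283}{299 - 27} = \frac{4283}{272}$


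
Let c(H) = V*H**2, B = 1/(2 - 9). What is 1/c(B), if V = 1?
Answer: 49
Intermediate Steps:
B = -1/7 (B = 1/(-7) = -1/7 ≈ -0.14286)
c(H) = H**2 (c(H) = 1*H**2 = H**2)
1/c(B) = 1/((-1/7)**2) = 1/(1/49) = 49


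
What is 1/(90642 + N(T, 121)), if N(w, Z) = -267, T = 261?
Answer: 1/90375 ≈ 1.1065e-5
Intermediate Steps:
1/(90642 + N(T, 121)) = 1/(90642 - 267) = 1/90375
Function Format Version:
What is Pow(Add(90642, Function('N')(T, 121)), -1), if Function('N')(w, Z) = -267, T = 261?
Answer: Rational(1, 90375) ≈ 1.1065e-5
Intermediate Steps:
Pow(Add(90642, Function('N')(T, 121)), -1) = Pow(Add(90642, -267), -1) = Pow(90375, -1) = Rational(1, 90375)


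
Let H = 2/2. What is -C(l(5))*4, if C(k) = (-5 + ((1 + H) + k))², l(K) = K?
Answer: -16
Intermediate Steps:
H = 1 (H = 2*(½) = 1)
C(k) = (-3 + k)² (C(k) = (-5 + ((1 + 1) + k))² = (-5 + (2 + k))² = (-3 + k)²)
-C(l(5))*4 = -(-3 + 5)²*4 = -1*2²*4 = -1*4*4 = -4*4 = -16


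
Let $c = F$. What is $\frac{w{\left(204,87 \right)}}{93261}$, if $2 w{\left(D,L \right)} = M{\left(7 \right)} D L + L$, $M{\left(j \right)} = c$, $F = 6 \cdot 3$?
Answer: $\frac{106517}{62174} \approx 1.7132$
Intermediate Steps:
$F = 18$
$c = 18$
$M{\left(j \right)} = 18$
$w{\left(D,L \right)} = \frac{L}{2} + 9 D L$ ($w{\left(D,L \right)} = \frac{18 D L + L}{2} = \frac{L + 18 D L}{2} = \frac{L}{2} + 9 D L$)
$\frac{w{\left(204,87 \right)}}{93261} = \frac{\frac{1}{2} \cdot 87 \left(1 + 18 \cdot 204\right)}{93261} = \frac{1}{2} \cdot 87 \left(1 + 3672\right) \frac{1}{93261} = \frac{1}{2} \cdot 87 \cdot 3673 \cdot \frac{1}{93261} = \frac{319551}{2} \cdot \frac{1}{93261} = \frac{106517}{62174}$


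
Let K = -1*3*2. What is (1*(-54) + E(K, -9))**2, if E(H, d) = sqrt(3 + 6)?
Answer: 2601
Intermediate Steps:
K = -6 (K = -3*2 = -6)
E(H, d) = 3 (E(H, d) = sqrt(9) = 3)
(1*(-54) + E(K, -9))**2 = (1*(-54) + 3)**2 = (-54 + 3)**2 = (-51)**2 = 2601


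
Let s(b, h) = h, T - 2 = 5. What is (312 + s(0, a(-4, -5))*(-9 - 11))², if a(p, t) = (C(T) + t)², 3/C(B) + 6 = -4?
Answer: 1560001/25 ≈ 62400.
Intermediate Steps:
T = 7 (T = 2 + 5 = 7)
C(B) = -3/10 (C(B) = 3/(-6 - 4) = 3/(-10) = 3*(-⅒) = -3/10)
a(p, t) = (-3/10 + t)²
(312 + s(0, a(-4, -5))*(-9 - 11))² = (312 + ((-3 + 10*(-5))²/100)*(-9 - 11))² = (312 + ((-3 - 50)²/100)*(-20))² = (312 + ((1/100)*(-53)²)*(-20))² = (312 + ((1/100)*2809)*(-20))² = (312 + (2809/100)*(-20))² = (312 - 2809/5)² = (-1249/5)² = 1560001/25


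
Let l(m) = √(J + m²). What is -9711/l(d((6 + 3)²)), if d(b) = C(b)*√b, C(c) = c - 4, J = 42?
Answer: -3237*√480291/160097 ≈ -14.012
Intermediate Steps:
C(c) = -4 + c
d(b) = √b*(-4 + b) (d(b) = (-4 + b)*√b = √b*(-4 + b))
l(m) = √(42 + m²)
-9711/l(d((6 + 3)²)) = -9711/√(42 + (√((6 + 3)²)*(-4 + (6 + 3)²))²) = -9711/√(42 + (√(9²)*(-4 + 9²))²) = -9711/√(42 + (√81*(-4 + 81))²) = -9711/√(42 + (9*77)²) = -9711/√(42 + 693²) = -9711/√(42 + 480249) = -9711*√480291/480291 = -3237*√480291/160097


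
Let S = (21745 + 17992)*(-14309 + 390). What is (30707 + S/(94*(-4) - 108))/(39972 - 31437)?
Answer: 189320497/1376980 ≈ 137.49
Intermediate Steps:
S = -553099303 (S = 39737*(-13919) = -553099303)
(30707 + S/(94*(-4) - 108))/(39972 - 31437) = (30707 - 553099303/(94*(-4) - 108))/(39972 - 31437) = (30707 - 553099303/(-376 - 108))/8535 = (30707 - 553099303/(-484))*(1/8535) = (30707 - 553099303*(-1/484))*(1/8535) = (30707 + 553099303/484)*(1/8535) = (567961491/484)*(1/8535) = 189320497/1376980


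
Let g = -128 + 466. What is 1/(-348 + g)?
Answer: -⅒ ≈ -0.10000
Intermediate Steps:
g = 338
1/(-348 + g) = 1/(-348 + 338) = 1/(-10) = -⅒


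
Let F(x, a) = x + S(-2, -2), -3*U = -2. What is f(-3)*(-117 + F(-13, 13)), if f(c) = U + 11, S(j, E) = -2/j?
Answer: -1505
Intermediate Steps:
U = ⅔ (U = -⅓*(-2) = ⅔ ≈ 0.66667)
F(x, a) = 1 + x (F(x, a) = x - 2/(-2) = x - 2*(-½) = x + 1 = 1 + x)
f(c) = 35/3 (f(c) = ⅔ + 11 = 35/3)
f(-3)*(-117 + F(-13, 13)) = 35*(-117 + (1 - 13))/3 = 35*(-117 - 12)/3 = (35/3)*(-129) = -1505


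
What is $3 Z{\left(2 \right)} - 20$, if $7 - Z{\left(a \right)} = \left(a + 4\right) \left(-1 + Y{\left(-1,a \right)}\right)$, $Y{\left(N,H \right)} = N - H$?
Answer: $73$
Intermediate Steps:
$Z{\left(a \right)} = 7 - \left(-2 - a\right) \left(4 + a\right)$ ($Z{\left(a \right)} = 7 - \left(a + 4\right) \left(-1 - \left(1 + a\right)\right) = 7 - \left(4 + a\right) \left(-2 - a\right) = 7 - \left(-2 - a\right) \left(4 + a\right)$)
$3 Z{\left(2 \right)} - 20 = 3 \left(15 + 2^{2} + 6 \cdot 2\right) - 20 = 3 \left(15 + 4 + 12\right) - 20 = 3 \cdot 31 - 20 = 93 - 20 = 73$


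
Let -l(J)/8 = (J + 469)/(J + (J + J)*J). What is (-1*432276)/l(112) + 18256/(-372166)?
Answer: 36197645950976/15444889 ≈ 2.3437e+6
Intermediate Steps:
l(J) = -8*(469 + J)/(J + 2*J**2) (l(J) = -8*(J + 469)/(J + (J + J)*J) = -8*(469 + J)/(J + (2*J)*J) = -8*(469 + J)/(J + 2*J**2))
(-1*432276)/l(112) + 18256/(-372166) = (-1*432276)/((8*(-469 - 1*112)/(112*(1 + 2*112)))) + 18256/(-372166) = -432276*14*(1 + 224)/(-469 - 112) + 18256*(-1/372166) = -432276/(8*(1/112)*(-581)/225) - 9128/186083 = -432276/(8*(1/112)*(1/225)*(-581)) - 9128/186083 = -432276/(-83/450) - 9128/186083 = -432276*(-450/83) - 9128/186083 = 194524200/83 - 9128/186083 = 36197645950976/15444889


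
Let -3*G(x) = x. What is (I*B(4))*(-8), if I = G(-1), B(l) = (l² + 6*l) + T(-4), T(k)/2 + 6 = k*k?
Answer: -160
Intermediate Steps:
T(k) = -12 + 2*k² (T(k) = -12 + 2*(k*k) = -12 + 2*k²)
G(x) = -x/3
B(l) = 20 + l² + 6*l (B(l) = (l² + 6*l) + (-12 + 2*(-4)²) = (l² + 6*l) + (-12 + 2*16) = (l² + 6*l) + (-12 + 32) = (l² + 6*l) + 20 = 20 + l² + 6*l)
I = ⅓ (I = -⅓*(-1) = ⅓ ≈ 0.33333)
(I*B(4))*(-8) = ((20 + 4² + 6*4)/3)*(-8) = ((20 + 16 + 24)/3)*(-8) = ((⅓)*60)*(-8) = 20*(-8) = -160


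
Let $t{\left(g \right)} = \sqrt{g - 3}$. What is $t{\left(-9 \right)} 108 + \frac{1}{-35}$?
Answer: $- \frac{1}{35} + 216 i \sqrt{3} \approx -0.028571 + 374.12 i$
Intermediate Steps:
$t{\left(g \right)} = \sqrt{-3 + g}$
$t{\left(-9 \right)} 108 + \frac{1}{-35} = \sqrt{-3 - 9} \cdot 108 + \frac{1}{-35} = \sqrt{-12} \cdot 108 - \frac{1}{35} = 2 i \sqrt{3} \cdot 108 - \frac{1}{35} = 216 i \sqrt{3} - \frac{1}{35} = - \frac{1}{35} + 216 i \sqrt{3}$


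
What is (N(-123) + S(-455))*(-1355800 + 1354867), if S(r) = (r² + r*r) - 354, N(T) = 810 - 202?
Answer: -386545632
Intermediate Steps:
N(T) = 608
S(r) = -354 + 2*r² (S(r) = (r² + r²) - 354 = 2*r² - 354 = -354 + 2*r²)
(N(-123) + S(-455))*(-1355800 + 1354867) = (608 + (-354 + 2*(-455)²))*(-1355800 + 1354867) = (608 + (-354 + 2*207025))*(-933) = (608 + (-354 + 414050))*(-933) = (608 + 413696)*(-933) = 414304*(-933) = -386545632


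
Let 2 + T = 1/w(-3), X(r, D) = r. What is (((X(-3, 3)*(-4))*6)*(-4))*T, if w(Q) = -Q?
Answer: 480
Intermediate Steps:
T = -5/3 (T = -2 + 1/(-1*(-3)) = -2 + 1/3 = -2 + ⅓ = -5/3 ≈ -1.6667)
(((X(-3, 3)*(-4))*6)*(-4))*T = ((-3*(-4)*6)*(-4))*(-5/3) = ((12*6)*(-4))*(-5/3) = (72*(-4))*(-5/3) = -288*(-5/3) = 480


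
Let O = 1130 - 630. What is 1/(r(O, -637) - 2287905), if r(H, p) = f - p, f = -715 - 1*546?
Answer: -1/2288529 ≈ -4.3696e-7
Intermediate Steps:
f = -1261 (f = -715 - 546 = -1261)
O = 500
r(H, p) = -1261 - p
1/(r(O, -637) - 2287905) = 1/((-1261 - 1*(-637)) - 2287905) = 1/((-1261 + 637) - 2287905) = 1/(-624 - 2287905) = 1/(-2288529) = -1/2288529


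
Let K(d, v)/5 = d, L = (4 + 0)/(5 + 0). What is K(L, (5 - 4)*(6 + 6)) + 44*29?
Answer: 1280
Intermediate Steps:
L = ⅘ (L = 4/5 = 4*(⅕) = ⅘ ≈ 0.80000)
K(d, v) = 5*d
K(L, (5 - 4)*(6 + 6)) + 44*29 = 5*(⅘) + 44*29 = 4 + 1276 = 1280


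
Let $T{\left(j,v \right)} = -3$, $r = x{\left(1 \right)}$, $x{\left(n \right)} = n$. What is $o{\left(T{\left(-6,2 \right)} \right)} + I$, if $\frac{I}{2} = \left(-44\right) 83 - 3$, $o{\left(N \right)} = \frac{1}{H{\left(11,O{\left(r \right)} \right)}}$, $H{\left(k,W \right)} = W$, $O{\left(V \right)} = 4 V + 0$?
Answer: $- \frac{29239}{4} \approx -7309.8$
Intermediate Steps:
$r = 1$
$O{\left(V \right)} = 4 V$
$o{\left(N \right)} = \frac{1}{4}$ ($o{\left(N \right)} = \frac{1}{4 \cdot 1} = \frac{1}{4}$)
$I = -7310$ ($I = 2 \left(\left(-44\right) 83 - 3\right) = 2 \left(-3652 - 3\right) = 2 \left(-3655\right) = -7310$)
$o{\left(T{\left(-6,2 \right)} \right)} + I = \frac{1}{4} - 7310 = - \frac{29239}{4}$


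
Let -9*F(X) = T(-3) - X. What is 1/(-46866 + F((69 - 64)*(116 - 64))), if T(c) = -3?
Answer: -9/421531 ≈ -2.1351e-5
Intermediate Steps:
F(X) = ⅓ + X/9 (F(X) = -(-3 - X)/9 = ⅓ + X/9)
1/(-46866 + F((69 - 64)*(116 - 64))) = 1/(-46866 + (⅓ + ((69 - 64)*(116 - 64))/9)) = 1/(-46866 + (⅓ + (5*52)/9)) = 1/(-46866 + (⅓ + (⅑)*260)) = 1/(-46866 + (⅓ + 260/9)) = 1/(-46866 + 263/9) = 1/(-421531/9) = -9/421531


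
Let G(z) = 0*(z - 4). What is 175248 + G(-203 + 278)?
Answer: 175248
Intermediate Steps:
G(z) = 0 (G(z) = 0*(-4 + z) = 0)
175248 + G(-203 + 278) = 175248 + 0 = 175248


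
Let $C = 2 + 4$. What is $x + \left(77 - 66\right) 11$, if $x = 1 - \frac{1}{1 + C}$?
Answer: $\frac{853}{7} \approx 121.86$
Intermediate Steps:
$C = 6$
$x = \frac{6}{7}$ ($x = 1 - \frac{1}{1 + 6} = 1 - \frac{1}{7} = \frac{6}{7} \approx 0.85714$)
$x + \left(77 - 66\right) 11 = \frac{6}{7} + \left(77 - 66\right) 11 = \frac{6}{7} + 11 \cdot 11 = \frac{6}{7} + 121 = \frac{853}{7}$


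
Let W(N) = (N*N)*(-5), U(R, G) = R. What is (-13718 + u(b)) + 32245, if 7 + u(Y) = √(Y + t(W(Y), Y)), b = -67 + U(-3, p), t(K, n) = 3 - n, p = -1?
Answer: 18520 + √3 ≈ 18522.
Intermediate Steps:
W(N) = -5*N² (W(N) = N²*(-5) = -5*N²)
b = -70 (b = -67 - 3 = -70)
u(Y) = -7 + √3 (u(Y) = -7 + √(Y + (3 - Y)) = -7 + √3)
(-13718 + u(b)) + 32245 = (-13718 + (-7 + √3)) + 32245 = (-13725 + √3) + 32245 = 18520 + √3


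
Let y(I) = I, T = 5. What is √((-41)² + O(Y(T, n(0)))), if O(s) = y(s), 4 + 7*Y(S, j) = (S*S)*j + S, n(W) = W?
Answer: 2*√20594/7 ≈ 41.002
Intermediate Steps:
Y(S, j) = -4/7 + S/7 + j*S²/7 (Y(S, j) = -4/7 + ((S*S)*j + S)/7 = -4/7 + (S²*j + S)/7 = -4/7 + (j*S² + S)/7 = -4/7 + (S + j*S²)/7 = -4/7 + (S/7 + j*S²/7) = -4/7 + S/7 + j*S²/7)
O(s) = s
√((-41)² + O(Y(T, n(0)))) = √((-41)² + (-4/7 + (⅐)*5 + (⅐)*0*5²)) = √(1681 + (-4/7 + 5/7 + (⅐)*0*25)) = √(1681 + (-4/7 + 5/7 + 0)) = √(1681 + ⅐) = √(11768/7) = 2*√20594/7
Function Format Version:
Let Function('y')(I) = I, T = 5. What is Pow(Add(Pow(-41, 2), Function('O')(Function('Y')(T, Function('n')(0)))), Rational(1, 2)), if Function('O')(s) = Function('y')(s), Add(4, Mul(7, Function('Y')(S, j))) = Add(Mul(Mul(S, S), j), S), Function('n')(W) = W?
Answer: Mul(Rational(2, 7), Pow(20594, Rational(1, 2))) ≈ 41.002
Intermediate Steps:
Function('Y')(S, j) = Add(Rational(-4, 7), Mul(Rational(1, 7), S), Mul(Rational(1, 7), j, Pow(S, 2))) (Function('Y')(S, j) = Add(Rational(-4, 7), Mul(Rational(1, 7), Add(Mul(Mul(S, S), j), S))) = Add(Rational(-4, 7), Mul(Rational(1, 7), Add(Mul(Pow(S, 2), j), S))) = Add(Rational(-4, 7), Mul(Rational(1, 7), Add(Mul(j, Pow(S, 2)), S))) = Add(Rational(-4, 7), Mul(Rational(1, 7), Add(S, Mul(j, Pow(S, 2))))) = Add(Rational(-4, 7), Add(Mul(Rational(1, 7), S), Mul(Rational(1, 7), j, Pow(S, 2)))) = Add(Rational(-4, 7), Mul(Rational(1, 7), S), Mul(Rational(1, 7), j, Pow(S, 2))))
Function('O')(s) = s
Pow(Add(Pow(-41, 2), Function('O')(Function('Y')(T, Function('n')(0)))), Rational(1, 2)) = Pow(Add(Pow(-41, 2), Add(Rational(-4, 7), Mul(Rational(1, 7), 5), Mul(Rational(1, 7), 0, Pow(5, 2)))), Rational(1, 2)) = Pow(Add(1681, Add(Rational(-4, 7), Rational(5, 7), Mul(Rational(1, 7), 0, 25))), Rational(1, 2)) = Pow(Add(1681, Add(Rational(-4, 7), Rational(5, 7), 0)), Rational(1, 2)) = Pow(Add(1681, Rational(1, 7)), Rational(1, 2)) = Pow(Rational(11768, 7), Rational(1, 2)) = Mul(Rational(2, 7), Pow(20594, Rational(1, 2)))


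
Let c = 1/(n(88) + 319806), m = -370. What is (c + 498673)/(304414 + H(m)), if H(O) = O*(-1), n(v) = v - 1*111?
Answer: 19933393495/12183092734 ≈ 1.6362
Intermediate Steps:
n(v) = -111 + v (n(v) = v - 111 = -111 + v)
H(O) = -O
c = 1/319783 (c = 1/((-111 + 88) + 319806) = 1/(-23 + 319806) = 1/319783 ≈ 3.1271e-6)
(c + 498673)/(304414 + H(m)) = (1/319783 + 498673)/(304414 - 1*(-370)) = 159467147960/(319783*(304414 + 370)) = (159467147960/319783)/304784 = (159467147960/319783)*(1/304784) = 19933393495/12183092734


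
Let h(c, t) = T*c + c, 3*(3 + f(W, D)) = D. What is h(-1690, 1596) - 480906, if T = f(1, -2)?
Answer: -1429198/3 ≈ -4.7640e+5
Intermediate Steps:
f(W, D) = -3 + D/3
T = -11/3 (T = -3 + (⅓)*(-2) = -3 - ⅔ = -11/3 ≈ -3.6667)
h(c, t) = -8*c/3 (h(c, t) = -11*c/3 + c = -8*c/3)
h(-1690, 1596) - 480906 = -8/3*(-1690) - 480906 = 13520/3 - 480906 = -1429198/3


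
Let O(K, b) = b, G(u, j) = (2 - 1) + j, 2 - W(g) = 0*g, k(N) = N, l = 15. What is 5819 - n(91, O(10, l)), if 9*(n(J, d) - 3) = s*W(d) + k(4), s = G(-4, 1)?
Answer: 52336/9 ≈ 5815.1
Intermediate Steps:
W(g) = 2 (W(g) = 2 - 0*g = 2 - 1*0 = 2 + 0 = 2)
G(u, j) = 1 + j
s = 2 (s = 1 + 1 = 2)
n(J, d) = 35/9 (n(J, d) = 3 + (2*2 + 4)/9 = 3 + (4 + 4)/9 = 3 + (⅑)*8 = 3 + 8/9 = 35/9)
5819 - n(91, O(10, l)) = 5819 - 1*35/9 = 5819 - 35/9 = 52336/9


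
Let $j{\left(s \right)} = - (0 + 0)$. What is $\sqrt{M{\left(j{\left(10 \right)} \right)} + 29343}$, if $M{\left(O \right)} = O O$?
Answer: $\sqrt{29343} \approx 171.3$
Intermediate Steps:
$j{\left(s \right)} = 0$ ($j{\left(s \right)} = \left(-1\right) 0 = 0$)
$M{\left(O \right)} = O^{2}$
$\sqrt{M{\left(j{\left(10 \right)} \right)} + 29343} = \sqrt{0^{2} + 29343} = \sqrt{0 + 29343} = \sqrt{29343}$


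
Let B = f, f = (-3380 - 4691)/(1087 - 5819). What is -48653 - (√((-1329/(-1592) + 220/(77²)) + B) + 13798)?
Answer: -62451 - √1636429701170/796796 ≈ -62453.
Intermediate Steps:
f = 1153/676 (f = -8071/(-4732) = -8071*(-1/4732) = 1153/676 ≈ 1.7056)
B = 1153/676 ≈ 1.7056
-48653 - (√((-1329/(-1592) + 220/(77²)) + B) + 13798) = -48653 - (√((-1329/(-1592) + 220/(77²)) + 1153/676) + 13798) = -48653 - (√((-1329*(-1/1592) + 220/5929) + 1153/676) + 13798) = -48653 - (√((1329/1592 + 220*(1/5929)) + 1153/676) + 13798) = -48653 - (√((1329/1592 + 20/539) + 1153/676) + 13798) = -48653 - (√(748171/858088 + 1153/676) + 13798) = -48653 - (√(373784765/145016872) + 13798) = -48653 - (√1636429701170/796796 + 13798) = -48653 - (13798 + √1636429701170/796796) = -48653 + (-13798 - √1636429701170/796796) = -62451 - √1636429701170/796796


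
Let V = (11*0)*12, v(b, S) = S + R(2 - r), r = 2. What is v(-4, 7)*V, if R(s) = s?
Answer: 0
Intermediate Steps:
v(b, S) = S (v(b, S) = S + (2 - 1*2) = S + (2 - 2) = S + 0 = S)
V = 0 (V = 0*12 = 0)
v(-4, 7)*V = 7*0 = 0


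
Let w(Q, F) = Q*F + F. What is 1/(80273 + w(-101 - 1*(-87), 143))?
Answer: 1/78414 ≈ 1.2753e-5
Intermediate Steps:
w(Q, F) = F + F*Q (w(Q, F) = F*Q + F = F + F*Q)
1/(80273 + w(-101 - 1*(-87), 143)) = 1/(80273 + 143*(1 + (-101 - 1*(-87)))) = 1/(80273 + 143*(1 + (-101 + 87))) = 1/(80273 + 143*(1 - 14)) = 1/(80273 + 143*(-13)) = 1/(80273 - 1859) = 1/78414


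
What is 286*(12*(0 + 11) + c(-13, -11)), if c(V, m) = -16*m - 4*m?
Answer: 100672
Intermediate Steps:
c(V, m) = -20*m
286*(12*(0 + 11) + c(-13, -11)) = 286*(12*(0 + 11) - 20*(-11)) = 286*(12*11 + 220) = 286*(132 + 220) = 286*352 = 100672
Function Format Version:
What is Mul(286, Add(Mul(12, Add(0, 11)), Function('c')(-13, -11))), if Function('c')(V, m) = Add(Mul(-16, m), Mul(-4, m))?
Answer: 100672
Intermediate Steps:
Function('c')(V, m) = Mul(-20, m)
Mul(286, Add(Mul(12, Add(0, 11)), Function('c')(-13, -11))) = Mul(286, Add(Mul(12, Add(0, 11)), Mul(-20, -11))) = Mul(286, Add(Mul(12, 11), 220)) = Mul(286, Add(132, 220)) = Mul(286, 352) = 100672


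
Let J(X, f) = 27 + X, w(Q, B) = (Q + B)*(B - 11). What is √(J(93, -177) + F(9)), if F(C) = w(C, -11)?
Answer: 2*√41 ≈ 12.806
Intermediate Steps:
w(Q, B) = (-11 + B)*(B + Q) (w(Q, B) = (B + Q)*(-11 + B) = (-11 + B)*(B + Q))
F(C) = 242 - 22*C (F(C) = (-11)² - 11*(-11) - 11*C - 11*C = 121 + 121 - 11*C - 11*C = 242 - 22*C)
√(J(93, -177) + F(9)) = √((27 + 93) + (242 - 22*9)) = √(120 + (242 - 198)) = √(120 + 44) = √164 = 2*√41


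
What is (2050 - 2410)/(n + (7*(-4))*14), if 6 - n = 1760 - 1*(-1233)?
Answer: 360/3379 ≈ 0.10654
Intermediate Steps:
n = -2987 (n = 6 - (1760 - 1*(-1233)) = 6 - (1760 + 1233) = 6 - 1*2993 = 6 - 2993 = -2987)
(2050 - 2410)/(n + (7*(-4))*14) = (2050 - 2410)/(-2987 + (7*(-4))*14) = -360/(-2987 - 28*14) = -360/(-2987 - 392) = -360/(-3379) = -360*(-1/3379) = 360/3379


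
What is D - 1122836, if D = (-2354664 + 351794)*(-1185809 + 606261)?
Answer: 1160758179924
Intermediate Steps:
D = 1160759302760 (D = -2002870*(-579548) = 1160759302760)
D - 1122836 = 1160759302760 - 1122836 = 1160758179924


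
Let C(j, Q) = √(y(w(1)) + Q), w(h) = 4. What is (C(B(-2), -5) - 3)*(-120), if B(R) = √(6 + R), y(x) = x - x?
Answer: 360 - 120*I*√5 ≈ 360.0 - 268.33*I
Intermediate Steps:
y(x) = 0
C(j, Q) = √Q (C(j, Q) = √(0 + Q) = √Q)
(C(B(-2), -5) - 3)*(-120) = (√(-5) - 3)*(-120) = (I*√5 - 3)*(-120) = (-3 + I*√5)*(-120) = 360 - 120*I*√5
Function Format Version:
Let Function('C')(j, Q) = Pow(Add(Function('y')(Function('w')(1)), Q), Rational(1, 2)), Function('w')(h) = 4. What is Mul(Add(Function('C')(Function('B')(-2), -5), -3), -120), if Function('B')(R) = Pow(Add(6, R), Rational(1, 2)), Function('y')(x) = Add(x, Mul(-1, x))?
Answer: Add(360, Mul(-120, I, Pow(5, Rational(1, 2)))) ≈ Add(360.00, Mul(-268.33, I))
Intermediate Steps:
Function('y')(x) = 0
Function('C')(j, Q) = Pow(Q, Rational(1, 2)) (Function('C')(j, Q) = Pow(Add(0, Q), Rational(1, 2)) = Pow(Q, Rational(1, 2)))
Mul(Add(Function('C')(Function('B')(-2), -5), -3), -120) = Mul(Add(Pow(-5, Rational(1, 2)), -3), -120) = Mul(Add(Mul(I, Pow(5, Rational(1, 2))), -3), -120) = Mul(Add(-3, Mul(I, Pow(5, Rational(1, 2)))), -120) = Add(360, Mul(-120, I, Pow(5, Rational(1, 2))))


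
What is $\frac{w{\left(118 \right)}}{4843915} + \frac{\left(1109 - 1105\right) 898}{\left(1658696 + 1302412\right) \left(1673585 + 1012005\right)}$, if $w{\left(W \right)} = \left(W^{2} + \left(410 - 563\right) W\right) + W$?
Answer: $- \frac{797617464998549}{963009299599170345} \approx -0.00082825$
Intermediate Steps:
$w{\left(W \right)} = W^{2} - 152 W$ ($w{\left(W \right)} = \left(W^{2} + \left(410 - 563\right) W\right) + W = \left(W^{2} - 153 W\right) + W = W^{2} - 152 W$)
$\frac{w{\left(118 \right)}}{4843915} + \frac{\left(1109 - 1105\right) 898}{\left(1658696 + 1302412\right) \left(1673585 + 1012005\right)} = \frac{118 \left(-152 + 118\right)}{4843915} + \frac{\left(1109 - 1105\right) 898}{\left(1658696 + 1302412\right) \left(1673585 + 1012005\right)} = 118 \left(-34\right) \frac{1}{4843915} + \frac{4 \cdot 898}{2961108 \cdot 2685590} = \left(-4012\right) \frac{1}{4843915} + \frac{3592}{7952322033720} = - \frac{4012}{4843915} + 3592 \cdot \frac{1}{7952322033720} = - \frac{4012}{4843915} + \frac{449}{994040254215} = - \frac{797617464998549}{963009299599170345}$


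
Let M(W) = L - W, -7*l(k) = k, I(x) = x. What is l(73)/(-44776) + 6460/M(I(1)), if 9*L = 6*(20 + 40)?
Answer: 2024773567/12223848 ≈ 165.64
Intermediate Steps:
l(k) = -k/7
L = 40 (L = (6*(20 + 40))/9 = (6*60)/9 = (⅑)*360 = 40)
M(W) = 40 - W
l(73)/(-44776) + 6460/M(I(1)) = -⅐*73/(-44776) + 6460/(40 - 1*1) = -73/7*(-1/44776) + 6460/(40 - 1) = 73/313432 + 6460/39 = 2024773567/12223848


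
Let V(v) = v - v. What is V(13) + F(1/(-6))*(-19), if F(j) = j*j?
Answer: -19/36 ≈ -0.52778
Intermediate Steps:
V(v) = 0
F(j) = j²
V(13) + F(1/(-6))*(-19) = 0 + (1/(-6))²*(-19) = 0 + (-⅙)²*(-19) = 0 + (1/36)*(-19) = 0 - 19/36 = -19/36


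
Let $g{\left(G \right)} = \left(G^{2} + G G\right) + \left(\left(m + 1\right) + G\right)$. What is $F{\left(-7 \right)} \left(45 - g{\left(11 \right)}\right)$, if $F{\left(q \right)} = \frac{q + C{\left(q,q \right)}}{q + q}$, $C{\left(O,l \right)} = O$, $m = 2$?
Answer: $-211$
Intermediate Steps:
$g{\left(G \right)} = 3 + G + 2 G^{2}$ ($g{\left(G \right)} = \left(G^{2} + G G\right) + \left(\left(2 + 1\right) + G\right) = \left(G^{2} + G^{2}\right) + \left(3 + G\right) = 2 G^{2} + \left(3 + G\right) = 3 + G + 2 G^{2}$)
$F{\left(q \right)} = 1$ ($F{\left(q \right)} = \frac{q + q}{q + q} = \frac{2 q}{2 q} = 2 q \frac{1}{2 q} = 1$)
$F{\left(-7 \right)} \left(45 - g{\left(11 \right)}\right) = 1 \left(45 - \left(3 + 11 + 2 \cdot 11^{2}\right)\right) = 1 \left(45 - \left(3 + 11 + 2 \cdot 121\right)\right) = 1 \left(45 - \left(3 + 11 + 242\right)\right) = 1 \left(45 - 256\right) = 1 \left(-211\right) = -211$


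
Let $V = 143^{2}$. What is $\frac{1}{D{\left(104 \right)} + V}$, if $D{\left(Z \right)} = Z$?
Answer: $\frac{1}{20553} \approx 4.8655 \cdot 10^{-5}$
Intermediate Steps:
$V = 20449$
$\frac{1}{D{\left(104 \right)} + V} = \frac{1}{104 + 20449} = \frac{1}{20553}$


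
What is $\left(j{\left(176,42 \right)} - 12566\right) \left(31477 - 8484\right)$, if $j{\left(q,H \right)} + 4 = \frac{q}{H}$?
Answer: $- \frac{6067438826}{21} \approx -2.8893 \cdot 10^{8}$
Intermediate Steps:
$j{\left(q,H \right)} = -4 + \frac{q}{H}$
$\left(j{\left(176,42 \right)} - 12566\right) \left(31477 - 8484\right) = \left(\left(-4 + \frac{176}{42}\right) - 12566\right) \left(31477 - 8484\right) = \left(\left(-4 + 176 \cdot \frac{1}{42}\right) - 12566\right) 22993 = \left(\left(-4 + \frac{88}{21}\right) - 12566\right) 22993 = \left(\frac{4}{21} - 12566\right) 22993 = \left(- \frac{263882}{21}\right) 22993 = - \frac{6067438826}{21}$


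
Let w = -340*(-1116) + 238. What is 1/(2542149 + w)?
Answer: 1/2921827 ≈ 3.4225e-7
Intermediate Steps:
w = 379678 (w = 379440 + 238 = 379678)
1/(2542149 + w) = 1/(2542149 + 379678) = 1/2921827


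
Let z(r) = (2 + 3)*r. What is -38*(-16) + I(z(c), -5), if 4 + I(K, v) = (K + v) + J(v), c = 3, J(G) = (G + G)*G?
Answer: 664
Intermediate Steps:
J(G) = 2*G² (J(G) = (2*G)*G = 2*G²)
z(r) = 5*r
I(K, v) = -4 + K + v + 2*v² (I(K, v) = -4 + ((K + v) + 2*v²) = -4 + (K + v + 2*v²) = -4 + K + v + 2*v²)
-38*(-16) + I(z(c), -5) = -38*(-16) + (-4 + 5*3 - 5 + 2*(-5)²) = 608 + (-4 + 15 - 5 + 2*25) = 608 + (-4 + 15 - 5 + 50) = 608 + 56 = 664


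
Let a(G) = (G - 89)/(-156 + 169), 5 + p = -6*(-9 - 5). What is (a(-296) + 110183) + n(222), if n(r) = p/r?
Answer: 317903695/2886 ≈ 1.1015e+5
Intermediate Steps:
p = 79 (p = -5 - 6*(-9 - 5) = -5 - 6*(-14) = -5 + 84 = 79)
a(G) = -89/13 + G/13 (a(G) = (-89 + G)/13 = (-89 + G)*(1/13) = -89/13 + G/13)
n(r) = 79/r
(a(-296) + 110183) + n(222) = ((-89/13 + (1/13)*(-296)) + 110183) + 79/222 = ((-89/13 - 296/13) + 110183) + 79*(1/222) = (-385/13 + 110183) + 79/222 = 1431994/13 + 79/222 = 317903695/2886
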